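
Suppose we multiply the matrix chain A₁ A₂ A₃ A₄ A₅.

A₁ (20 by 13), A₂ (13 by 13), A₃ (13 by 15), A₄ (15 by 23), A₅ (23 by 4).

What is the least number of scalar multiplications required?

3876

Adjacent pairs: A₁A₂ = 20·13·13 = 3380; A₂A₃ = 13·13·15 = 2535; A₃A₄ = 13·15·23 = 4485; A₄A₅ = 15·23·4 = 1380.
Length 3: A₁..A₃: k=1: 0+2535+20·13·15=6435; k=2: 3380+0+20·13·15=7280 → min 6435 | A₂..A₄: k=2: 0+4485+13·13·23=8372; k=3: 2535+0+13·15·23=7020 → min 7020 | A₃..A₅: k=3: 0+1380+13·15·4=2160; k=4: 4485+0+13·23·4=5681 → min 2160.
Length 4: A₁..A₄: k=1: 0+7020+20·13·23=13000; k=2: 3380+4485+20·13·23=13845; k=3: 6435+0+20·15·23=13335 → min 13000 | A₂..A₅: k=2: 0+2160+13·13·4=2836; k=3: 2535+1380+13·15·4=4695; k=4: 7020+0+13·23·4=8216 → min 2836.
Length 5: A₁..A₅: k=1: 0+2836+20·13·4=3876; k=2: 3380+2160+20·13·4=6580; k=3: 6435+1380+20·15·4=9015; k=4: 13000+0+20·23·4=14840 → min 3876.
Optimal order: (A₁ (A₂ (A₃ (A₄ A₅)))) with cost 3876.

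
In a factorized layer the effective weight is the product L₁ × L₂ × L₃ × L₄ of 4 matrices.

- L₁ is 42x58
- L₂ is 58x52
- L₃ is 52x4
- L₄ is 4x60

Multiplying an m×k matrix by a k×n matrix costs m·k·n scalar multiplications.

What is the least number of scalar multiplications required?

31888

Adjacent pairs: L₁L₂ = 42·58·52 = 126672; L₂L₃ = 58·52·4 = 12064; L₃L₄ = 52·4·60 = 12480.
Length 3: L₁..L₃: k=1: 0+12064+42·58·4=21808; k=2: 126672+0+42·52·4=135408 → min 21808 | L₂..L₄: k=2: 0+12480+58·52·60=193440; k=3: 12064+0+58·4·60=25984 → min 25984.
Length 4: L₁..L₄: k=1: 0+25984+42·58·60=172144; k=2: 126672+12480+42·52·60=270192; k=3: 21808+0+42·4·60=31888 → min 31888.
Optimal order: ((L₁ × (L₂ × L₃)) × L₄) with cost 31888.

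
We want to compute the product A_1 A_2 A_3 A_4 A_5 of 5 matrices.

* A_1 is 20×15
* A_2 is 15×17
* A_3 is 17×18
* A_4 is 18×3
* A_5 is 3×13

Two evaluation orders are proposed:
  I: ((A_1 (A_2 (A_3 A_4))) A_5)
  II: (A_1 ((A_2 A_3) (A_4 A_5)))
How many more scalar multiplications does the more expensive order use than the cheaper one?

9339

Order I = ((A_1 (A_2 (A_3 A_4))) A_5): (A_3 A_4): 17×18 by 18×3 → 17×3, cost 17·18·3 = 918; (A_2 (A_3 A_4)): 15×17 by 17×3 → 15×3, cost 15·17·3 = 765; cumulative 1683; (A_1 (A_2 (A_3 A_4))): 20×15 by 15×3 → 20×3, cost 20·15·3 = 900; cumulative 2583; ((A_1 (A_2 (A_3 A_4))) A_5): 20×3 by 3×13 → 20×13, cost 20·3·13 = 780; cumulative 3363. Total 3363.
Order II = (A_1 ((A_2 A_3) (A_4 A_5))): (A_2 A_3): 15×17 by 17×18 → 15×18, cost 15·17·18 = 4590; (A_4 A_5): 18×3 by 3×13 → 18×13, cost 18·3·13 = 702; ((A_2 A_3) (A_4 A_5)): 15×18 by 18×13 → 15×13, cost 15·18·13 = 3510; cumulative 8802; (A_1 ((A_2 A_3) (A_4 A_5))): 20×15 by 15×13 → 20×13, cost 20·15·13 = 3900; cumulative 12702. Total 12702.
Difference: |3363 − 12702| = 9339.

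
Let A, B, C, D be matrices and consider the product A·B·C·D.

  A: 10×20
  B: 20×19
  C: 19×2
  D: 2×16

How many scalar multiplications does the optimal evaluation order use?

Adjacent pairs: AB = 10·20·19 = 3800; BC = 20·19·2 = 760; CD = 19·2·16 = 608.
Length 3: A..C: k=1: 0+760+10·20·2=1160; k=2: 3800+0+10·19·2=4180 → min 1160 | B..D: k=2: 0+608+20·19·16=6688; k=3: 760+0+20·2·16=1400 → min 1400.
Length 4: A..D: k=1: 0+1400+10·20·16=4600; k=2: 3800+608+10·19·16=7448; k=3: 1160+0+10·2·16=1480 → min 1480.
Optimal order: ((A·(B·C))·D) with cost 1480.

1480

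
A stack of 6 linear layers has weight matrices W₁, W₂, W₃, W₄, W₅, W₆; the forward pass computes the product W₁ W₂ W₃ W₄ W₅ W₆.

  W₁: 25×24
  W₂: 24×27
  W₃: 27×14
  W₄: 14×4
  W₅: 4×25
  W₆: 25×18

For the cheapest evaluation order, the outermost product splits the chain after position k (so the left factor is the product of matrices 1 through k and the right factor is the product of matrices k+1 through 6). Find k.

Adjacent pairs: W₁W₂ = 25·24·27 = 16200; W₂W₃ = 24·27·14 = 9072; W₃W₄ = 27·14·4 = 1512; W₄W₅ = 14·4·25 = 1400; W₅W₆ = 4·25·18 = 1800.
Length 3: W₁..W₃: k=1: 0+9072+25·24·14=17472; k=2: 16200+0+25·27·14=25650 → min 17472 | W₂..W₄: k=2: 0+1512+24·27·4=4104; k=3: 9072+0+24·14·4=10416 → min 4104 | W₃..W₅: k=3: 0+1400+27·14·25=10850; k=4: 1512+0+27·4·25=4212 → min 4212 | W₄..W₆: k=4: 0+1800+14·4·18=2808; k=5: 1400+0+14·25·18=7700 → min 2808.
Length 4: W₁..W₄: k=1: 0+4104+25·24·4=6504; k=2: 16200+1512+25·27·4=20412; k=3: 17472+0+25·14·4=18872 → min 6504 | W₂..W₅: k=2: 0+4212+24·27·25=20412; k=3: 9072+1400+24·14·25=18872; k=4: 4104+0+24·4·25=6504 → min 6504 | W₃..W₆: k=3: 0+2808+27·14·18=9612; k=4: 1512+1800+27·4·18=5256; k=5: 4212+0+27·25·18=16362 → min 5256.
Length 5: W₁..W₅: k=1: 0+6504+25·24·25=21504; k=2: 16200+4212+25·27·25=37287; k=3: 17472+1400+25·14·25=27622; k=4: 6504+0+25·4·25=9004 → min 9004 | W₂..W₆: k=2: 0+5256+24·27·18=16920; k=3: 9072+2808+24·14·18=17928; k=4: 4104+1800+24·4·18=7632; k=5: 6504+0+24·25·18=17304 → min 7632.
Top-level splits: k=1: (W₁..W₁)·(W₂..W₆) → 0+7632+25·24·18 = 18432; k=2: (W₁..W₂)·(W₃..W₆) → 16200+5256+25·27·18 = 33606; k=3: (W₁..W₃)·(W₄..W₆) → 17472+2808+25·14·18 = 26580; k=4: (W₁..W₄)·(W₅..W₆) → 6504+1800+25·4·18 = 10104; k=5: (W₁..W₅)·(W₆..W₆) → 9004+0+25·25·18 = 20254.
Best split is after W₄, i.e. k = 4.

4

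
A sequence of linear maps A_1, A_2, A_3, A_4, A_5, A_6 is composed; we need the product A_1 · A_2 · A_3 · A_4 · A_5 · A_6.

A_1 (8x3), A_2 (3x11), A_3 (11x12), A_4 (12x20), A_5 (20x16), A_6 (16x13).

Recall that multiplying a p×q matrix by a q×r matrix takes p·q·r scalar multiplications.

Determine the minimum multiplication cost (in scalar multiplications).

3012

Adjacent pairs: A_1A_2 = 8·3·11 = 264; A_2A_3 = 3·11·12 = 396; A_3A_4 = 11·12·20 = 2640; A_4A_5 = 12·20·16 = 3840; A_5A_6 = 20·16·13 = 4160.
Length 3: A_1..A_3: k=1: 0+396+8·3·12=684; k=2: 264+0+8·11·12=1320 → min 684 | A_2..A_4: k=2: 0+2640+3·11·20=3300; k=3: 396+0+3·12·20=1116 → min 1116 | A_3..A_5: k=3: 0+3840+11·12·16=5952; k=4: 2640+0+11·20·16=6160 → min 5952 | A_4..A_6: k=4: 0+4160+12·20·13=7280; k=5: 3840+0+12·16·13=6336 → min 6336.
Length 4: A_1..A_4: k=1: 0+1116+8·3·20=1596; k=2: 264+2640+8·11·20=4664; k=3: 684+0+8·12·20=2604 → min 1596 | A_2..A_5: k=2: 0+5952+3·11·16=6480; k=3: 396+3840+3·12·16=4812; k=4: 1116+0+3·20·16=2076 → min 2076 | A_3..A_6: k=3: 0+6336+11·12·13=8052; k=4: 2640+4160+11·20·13=9660; k=5: 5952+0+11·16·13=8240 → min 8052.
Length 5: A_1..A_5: k=1: 0+2076+8·3·16=2460; k=2: 264+5952+8·11·16=7624; k=3: 684+3840+8·12·16=6060; k=4: 1596+0+8·20·16=4156 → min 2460 | A_2..A_6: k=2: 0+8052+3·11·13=8481; k=3: 396+6336+3·12·13=7200; k=4: 1116+4160+3·20·13=6056; k=5: 2076+0+3·16·13=2700 → min 2700.
Length 6: A_1..A_6: k=1: 0+2700+8·3·13=3012; k=2: 264+8052+8·11·13=9460; k=3: 684+6336+8·12·13=8268; k=4: 1596+4160+8·20·13=7836; k=5: 2460+0+8·16·13=4124 → min 3012.
Optimal order: (A_1 · ((((A_2 · A_3) · A_4) · A_5) · A_6)) with cost 3012.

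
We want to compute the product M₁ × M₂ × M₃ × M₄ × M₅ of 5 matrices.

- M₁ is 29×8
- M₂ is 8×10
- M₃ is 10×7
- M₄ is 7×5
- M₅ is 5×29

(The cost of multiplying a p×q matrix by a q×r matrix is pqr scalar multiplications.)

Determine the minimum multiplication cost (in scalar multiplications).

6115

Adjacent pairs: M₁M₂ = 29·8·10 = 2320; M₂M₃ = 8·10·7 = 560; M₃M₄ = 10·7·5 = 350; M₄M₅ = 7·5·29 = 1015.
Length 3: M₁..M₃: k=1: 0+560+29·8·7=2184; k=2: 2320+0+29·10·7=4350 → min 2184 | M₂..M₄: k=2: 0+350+8·10·5=750; k=3: 560+0+8·7·5=840 → min 750 | M₃..M₅: k=3: 0+1015+10·7·29=3045; k=4: 350+0+10·5·29=1800 → min 1800.
Length 4: M₁..M₄: k=1: 0+750+29·8·5=1910; k=2: 2320+350+29·10·5=4120; k=3: 2184+0+29·7·5=3199 → min 1910 | M₂..M₅: k=2: 0+1800+8·10·29=4120; k=3: 560+1015+8·7·29=3199; k=4: 750+0+8·5·29=1910 → min 1910.
Length 5: M₁..M₅: k=1: 0+1910+29·8·29=8638; k=2: 2320+1800+29·10·29=12530; k=3: 2184+1015+29·7·29=9086; k=4: 1910+0+29·5·29=6115 → min 6115.
Optimal order: ((M₁ × (M₂ × (M₃ × M₄))) × M₅) with cost 6115.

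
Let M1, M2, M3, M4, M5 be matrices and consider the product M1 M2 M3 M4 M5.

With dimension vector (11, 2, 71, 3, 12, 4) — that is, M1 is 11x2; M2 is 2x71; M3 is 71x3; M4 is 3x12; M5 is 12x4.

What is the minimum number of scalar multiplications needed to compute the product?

Adjacent pairs: M1M2 = 11·2·71 = 1562; M2M3 = 2·71·3 = 426; M3M4 = 71·3·12 = 2556; M4M5 = 3·12·4 = 144.
Length 3: M1..M3: k=1: 0+426+11·2·3=492; k=2: 1562+0+11·71·3=3905 → min 492 | M2..M4: k=2: 0+2556+2·71·12=4260; k=3: 426+0+2·3·12=498 → min 498 | M3..M5: k=3: 0+144+71·3·4=996; k=4: 2556+0+71·12·4=5964 → min 996.
Length 4: M1..M4: k=1: 0+498+11·2·12=762; k=2: 1562+2556+11·71·12=13490; k=3: 492+0+11·3·12=888 → min 762 | M2..M5: k=2: 0+996+2·71·4=1564; k=3: 426+144+2·3·4=594; k=4: 498+0+2·12·4=594 → min 594.
Length 5: M1..M5: k=1: 0+594+11·2·4=682; k=2: 1562+996+11·71·4=5682; k=3: 492+144+11·3·4=768; k=4: 762+0+11·12·4=1290 → min 682.
Optimal order: (M1 ((M2 M3) (M4 M5))) with cost 682.

682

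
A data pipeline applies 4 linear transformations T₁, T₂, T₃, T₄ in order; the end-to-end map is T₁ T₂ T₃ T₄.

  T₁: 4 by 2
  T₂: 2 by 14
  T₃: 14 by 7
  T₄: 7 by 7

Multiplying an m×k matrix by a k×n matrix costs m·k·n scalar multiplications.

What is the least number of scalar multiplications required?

350

Adjacent pairs: T₁T₂ = 4·2·14 = 112; T₂T₃ = 2·14·7 = 196; T₃T₄ = 14·7·7 = 686.
Length 3: T₁..T₃: k=1: 0+196+4·2·7=252; k=2: 112+0+4·14·7=504 → min 252 | T₂..T₄: k=2: 0+686+2·14·7=882; k=3: 196+0+2·7·7=294 → min 294.
Length 4: T₁..T₄: k=1: 0+294+4·2·7=350; k=2: 112+686+4·14·7=1190; k=3: 252+0+4·7·7=448 → min 350.
Optimal order: (T₁ ((T₂ T₃) T₄)) with cost 350.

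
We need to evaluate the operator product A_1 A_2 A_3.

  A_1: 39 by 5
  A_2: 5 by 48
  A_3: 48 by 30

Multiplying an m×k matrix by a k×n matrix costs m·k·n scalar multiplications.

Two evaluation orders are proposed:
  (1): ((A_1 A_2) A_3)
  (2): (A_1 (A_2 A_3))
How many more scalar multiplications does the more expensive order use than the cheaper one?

Order (1) = ((A_1 A_2) A_3): (A_1 A_2): 39×5 by 5×48 → 39×48, cost 39·5·48 = 9360; ((A_1 A_2) A_3): 39×48 by 48×30 → 39×30, cost 39·48·30 = 56160; cumulative 65520. Total 65520.
Order (2) = (A_1 (A_2 A_3)): (A_2 A_3): 5×48 by 48×30 → 5×30, cost 5·48·30 = 7200; (A_1 (A_2 A_3)): 39×5 by 5×30 → 39×30, cost 39·5·30 = 5850; cumulative 13050. Total 13050.
Difference: |65520 − 13050| = 52470.

52470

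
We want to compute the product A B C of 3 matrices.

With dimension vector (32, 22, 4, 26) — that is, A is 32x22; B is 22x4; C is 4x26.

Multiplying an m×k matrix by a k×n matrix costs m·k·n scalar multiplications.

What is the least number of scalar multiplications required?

6144

Order (A (B C)): (B C): 22×4 by 4×26 → 22×26, cost 22·4·26 = 2288; (A (B C)): 32×22 by 22×26 → 32×26, cost 32·22·26 = 18304; cumulative 20592. Total 20592.
Order ((A B) C): (A B): 32×22 by 22×4 → 32×4, cost 32·22·4 = 2816; ((A B) C): 32×4 by 4×26 → 32×26, cost 32·4·26 = 3328; cumulative 6144. Total 6144.
Minimum: 6144.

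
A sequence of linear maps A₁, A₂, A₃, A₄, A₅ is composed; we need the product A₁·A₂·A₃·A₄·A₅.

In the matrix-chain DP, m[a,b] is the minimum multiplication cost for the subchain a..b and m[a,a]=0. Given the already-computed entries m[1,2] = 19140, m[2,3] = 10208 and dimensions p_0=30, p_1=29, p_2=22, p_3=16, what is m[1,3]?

m[1,3] = min over k∈[1,2] of m[1,k]+m[k+1,3]+p_{0}·p_k·p_{3}.
k=1: 0 + 10208 + 30·29·16 = 24128; k=2: 19140 + 0 + 30·22·16 = 29700.
Minimum: 24128 at k=1.

24128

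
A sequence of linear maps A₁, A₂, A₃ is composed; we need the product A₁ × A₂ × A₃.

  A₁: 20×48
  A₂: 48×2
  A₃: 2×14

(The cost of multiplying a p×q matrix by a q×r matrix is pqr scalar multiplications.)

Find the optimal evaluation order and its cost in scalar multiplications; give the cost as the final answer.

(A₁ × (A₂ × A₃)): cost 14784.
((A₁ × A₂) × A₃): cost 2480.
Optimal: ((A₁ × A₂) × A₃) with cost 2480.

2480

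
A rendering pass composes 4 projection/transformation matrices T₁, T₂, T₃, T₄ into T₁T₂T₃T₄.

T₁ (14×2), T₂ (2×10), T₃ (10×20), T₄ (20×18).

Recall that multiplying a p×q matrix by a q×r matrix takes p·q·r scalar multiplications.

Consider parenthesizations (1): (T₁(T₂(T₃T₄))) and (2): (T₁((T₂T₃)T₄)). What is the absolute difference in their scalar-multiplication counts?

Order (1) = (T₁(T₂(T₃T₄))): (T₃T₄): 10×20 by 20×18 → 10×18, cost 10·20·18 = 3600; (T₂(T₃T₄)): 2×10 by 10×18 → 2×18, cost 2·10·18 = 360; cumulative 3960; (T₁(T₂(T₃T₄))): 14×2 by 2×18 → 14×18, cost 14·2·18 = 504; cumulative 4464. Total 4464.
Order (2) = (T₁((T₂T₃)T₄)): (T₂T₃): 2×10 by 10×20 → 2×20, cost 2·10·20 = 400; ((T₂T₃)T₄): 2×20 by 20×18 → 2×18, cost 2·20·18 = 720; cumulative 1120; (T₁((T₂T₃)T₄)): 14×2 by 2×18 → 14×18, cost 14·2·18 = 504; cumulative 1624. Total 1624.
Difference: |4464 − 1624| = 2840.

2840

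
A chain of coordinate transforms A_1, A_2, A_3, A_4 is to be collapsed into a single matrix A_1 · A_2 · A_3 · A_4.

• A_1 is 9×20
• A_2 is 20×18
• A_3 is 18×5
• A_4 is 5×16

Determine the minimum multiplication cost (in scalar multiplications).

3420

Adjacent pairs: A_1A_2 = 9·20·18 = 3240; A_2A_3 = 20·18·5 = 1800; A_3A_4 = 18·5·16 = 1440.
Length 3: A_1..A_3: k=1: 0+1800+9·20·5=2700; k=2: 3240+0+9·18·5=4050 → min 2700 | A_2..A_4: k=2: 0+1440+20·18·16=7200; k=3: 1800+0+20·5·16=3400 → min 3400.
Length 4: A_1..A_4: k=1: 0+3400+9·20·16=6280; k=2: 3240+1440+9·18·16=7272; k=3: 2700+0+9·5·16=3420 → min 3420.
Optimal order: ((A_1 · (A_2 · A_3)) · A_4) with cost 3420.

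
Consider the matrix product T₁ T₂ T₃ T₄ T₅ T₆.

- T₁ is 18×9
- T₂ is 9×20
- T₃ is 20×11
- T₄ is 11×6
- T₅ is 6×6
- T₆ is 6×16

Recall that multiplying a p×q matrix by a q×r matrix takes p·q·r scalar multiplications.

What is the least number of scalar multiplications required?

5424

Adjacent pairs: T₁T₂ = 18·9·20 = 3240; T₂T₃ = 9·20·11 = 1980; T₃T₄ = 20·11·6 = 1320; T₄T₅ = 11·6·6 = 396; T₅T₆ = 6·6·16 = 576.
Length 3: T₁..T₃: k=1: 0+1980+18·9·11=3762; k=2: 3240+0+18·20·11=7200 → min 3762 | T₂..T₄: k=2: 0+1320+9·20·6=2400; k=3: 1980+0+9·11·6=2574 → min 2400 | T₃..T₅: k=3: 0+396+20·11·6=1716; k=4: 1320+0+20·6·6=2040 → min 1716 | T₄..T₆: k=4: 0+576+11·6·16=1632; k=5: 396+0+11·6·16=1452 → min 1452.
Length 4: T₁..T₄: k=1: 0+2400+18·9·6=3372; k=2: 3240+1320+18·20·6=6720; k=3: 3762+0+18·11·6=4950 → min 3372 | T₂..T₅: k=2: 0+1716+9·20·6=2796; k=3: 1980+396+9·11·6=2970; k=4: 2400+0+9·6·6=2724 → min 2724 | T₃..T₆: k=3: 0+1452+20·11·16=4972; k=4: 1320+576+20·6·16=3816; k=5: 1716+0+20·6·16=3636 → min 3636.
Length 5: T₁..T₅: k=1: 0+2724+18·9·6=3696; k=2: 3240+1716+18·20·6=7116; k=3: 3762+396+18·11·6=5346; k=4: 3372+0+18·6·6=4020 → min 3696 | T₂..T₆: k=2: 0+3636+9·20·16=6516; k=3: 1980+1452+9·11·16=5016; k=4: 2400+576+9·6·16=3840; k=5: 2724+0+9·6·16=3588 → min 3588.
Length 6: T₁..T₆: k=1: 0+3588+18·9·16=6180; k=2: 3240+3636+18·20·16=12636; k=3: 3762+1452+18·11·16=8382; k=4: 3372+576+18·6·16=5676; k=5: 3696+0+18·6·16=5424 → min 5424.
Optimal order: ((T₁ ((T₂ (T₃ T₄)) T₅)) T₆) with cost 5424.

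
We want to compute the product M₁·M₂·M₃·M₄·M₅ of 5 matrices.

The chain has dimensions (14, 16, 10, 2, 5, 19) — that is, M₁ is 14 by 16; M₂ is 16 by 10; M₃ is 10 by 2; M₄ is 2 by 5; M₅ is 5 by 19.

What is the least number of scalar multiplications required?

1490

Adjacent pairs: M₁M₂ = 14·16·10 = 2240; M₂M₃ = 16·10·2 = 320; M₃M₄ = 10·2·5 = 100; M₄M₅ = 2·5·19 = 190.
Length 3: M₁..M₃: k=1: 0+320+14·16·2=768; k=2: 2240+0+14·10·2=2520 → min 768 | M₂..M₄: k=2: 0+100+16·10·5=900; k=3: 320+0+16·2·5=480 → min 480 | M₃..M₅: k=3: 0+190+10·2·19=570; k=4: 100+0+10·5·19=1050 → min 570.
Length 4: M₁..M₄: k=1: 0+480+14·16·5=1600; k=2: 2240+100+14·10·5=3040; k=3: 768+0+14·2·5=908 → min 908 | M₂..M₅: k=2: 0+570+16·10·19=3610; k=3: 320+190+16·2·19=1118; k=4: 480+0+16·5·19=2000 → min 1118.
Length 5: M₁..M₅: k=1: 0+1118+14·16·19=5374; k=2: 2240+570+14·10·19=5470; k=3: 768+190+14·2·19=1490; k=4: 908+0+14·5·19=2238 → min 1490.
Optimal order: ((M₁·(M₂·M₃))·(M₄·M₅)) with cost 1490.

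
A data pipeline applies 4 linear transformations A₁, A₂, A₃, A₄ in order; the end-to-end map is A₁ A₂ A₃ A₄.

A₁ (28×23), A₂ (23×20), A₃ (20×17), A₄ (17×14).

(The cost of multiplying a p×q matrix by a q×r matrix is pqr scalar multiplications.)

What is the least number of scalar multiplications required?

20216

Adjacent pairs: A₁A₂ = 28·23·20 = 12880; A₂A₃ = 23·20·17 = 7820; A₃A₄ = 20·17·14 = 4760.
Length 3: A₁..A₃: k=1: 0+7820+28·23·17=18768; k=2: 12880+0+28·20·17=22400 → min 18768 | A₂..A₄: k=2: 0+4760+23·20·14=11200; k=3: 7820+0+23·17·14=13294 → min 11200.
Length 4: A₁..A₄: k=1: 0+11200+28·23·14=20216; k=2: 12880+4760+28·20·14=25480; k=3: 18768+0+28·17·14=25432 → min 20216.
Optimal order: (A₁ (A₂ (A₃ A₄))) with cost 20216.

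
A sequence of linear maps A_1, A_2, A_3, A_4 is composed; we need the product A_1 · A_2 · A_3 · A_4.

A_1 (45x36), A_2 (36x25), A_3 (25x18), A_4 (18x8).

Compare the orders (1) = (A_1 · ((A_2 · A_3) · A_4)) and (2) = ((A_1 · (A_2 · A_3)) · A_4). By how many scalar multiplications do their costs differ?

Order (1) = (A_1 · ((A_2 · A_3) · A_4)): (A_2 · A_3): 36×25 by 25×18 → 36×18, cost 36·25·18 = 16200; ((A_2 · A_3) · A_4): 36×18 by 18×8 → 36×8, cost 36·18·8 = 5184; cumulative 21384; (A_1 · ((A_2 · A_3) · A_4)): 45×36 by 36×8 → 45×8, cost 45·36·8 = 12960; cumulative 34344. Total 34344.
Order (2) = ((A_1 · (A_2 · A_3)) · A_4): (A_2 · A_3): 36×25 by 25×18 → 36×18, cost 36·25·18 = 16200; (A_1 · (A_2 · A_3)): 45×36 by 36×18 → 45×18, cost 45·36·18 = 29160; cumulative 45360; ((A_1 · (A_2 · A_3)) · A_4): 45×18 by 18×8 → 45×8, cost 45·18·8 = 6480; cumulative 51840. Total 51840.
Difference: |34344 − 51840| = 17496.

17496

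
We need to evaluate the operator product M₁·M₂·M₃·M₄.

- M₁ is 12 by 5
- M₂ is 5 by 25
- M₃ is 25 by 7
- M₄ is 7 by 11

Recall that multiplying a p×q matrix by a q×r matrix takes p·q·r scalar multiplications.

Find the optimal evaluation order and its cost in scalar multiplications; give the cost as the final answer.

Adjacent pairs: M₁M₂ = 12·5·25 = 1500; M₂M₃ = 5·25·7 = 875; M₃M₄ = 25·7·11 = 1925.
Length 3: M₁..M₃: k=1: 0+875+12·5·7=1295; k=2: 1500+0+12·25·7=3600 → min 1295 | M₂..M₄: k=2: 0+1925+5·25·11=3300; k=3: 875+0+5·7·11=1260 → min 1260.
Length 4: M₁..M₄: k=1: 0+1260+12·5·11=1920; k=2: 1500+1925+12·25·11=6725; k=3: 1295+0+12·7·11=2219 → min 1920.
Optimal parenthesization: (M₁·((M₂·M₃)·M₄)) with cost 1920.

1920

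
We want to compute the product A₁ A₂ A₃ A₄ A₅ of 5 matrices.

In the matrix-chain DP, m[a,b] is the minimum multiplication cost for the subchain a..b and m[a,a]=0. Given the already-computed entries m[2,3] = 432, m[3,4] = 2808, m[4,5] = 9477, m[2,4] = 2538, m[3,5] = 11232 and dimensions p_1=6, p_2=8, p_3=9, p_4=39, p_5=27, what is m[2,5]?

8856

m[2,5] = min over k∈[2,4] of m[2,k]+m[k+1,5]+p_{1}·p_k·p_{5}.
k=2: 0 + 11232 + 6·8·27 = 12528; k=3: 432 + 9477 + 6·9·27 = 11367; k=4: 2538 + 0 + 6·39·27 = 8856.
Minimum: 8856 at k=4.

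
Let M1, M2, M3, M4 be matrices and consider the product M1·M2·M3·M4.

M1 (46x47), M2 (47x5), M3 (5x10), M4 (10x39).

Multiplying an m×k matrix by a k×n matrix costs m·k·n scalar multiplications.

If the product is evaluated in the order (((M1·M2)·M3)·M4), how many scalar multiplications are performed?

(M1·M2): 46×47 by 47×5 → 46×5, cost 46·47·5 = 10810
((M1·M2)·M3): 46×5 by 5×10 → 46×10, cost 46·5·10 = 2300; cumulative 13110
(((M1·M2)·M3)·M4): 46×10 by 10×39 → 46×39, cost 46·10·39 = 17940; cumulative 31050
Total: 31050 scalar multiplications.

31050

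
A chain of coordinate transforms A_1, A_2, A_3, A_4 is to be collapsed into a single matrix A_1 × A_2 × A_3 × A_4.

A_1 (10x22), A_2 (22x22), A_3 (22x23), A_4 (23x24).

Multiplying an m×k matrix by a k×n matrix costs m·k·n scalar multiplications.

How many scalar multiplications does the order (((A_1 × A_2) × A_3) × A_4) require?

(A_1 × A_2): 10×22 by 22×22 → 10×22, cost 10·22·22 = 4840
((A_1 × A_2) × A_3): 10×22 by 22×23 → 10×23, cost 10·22·23 = 5060; cumulative 9900
(((A_1 × A_2) × A_3) × A_4): 10×23 by 23×24 → 10×24, cost 10·23·24 = 5520; cumulative 15420
Total: 15420 scalar multiplications.

15420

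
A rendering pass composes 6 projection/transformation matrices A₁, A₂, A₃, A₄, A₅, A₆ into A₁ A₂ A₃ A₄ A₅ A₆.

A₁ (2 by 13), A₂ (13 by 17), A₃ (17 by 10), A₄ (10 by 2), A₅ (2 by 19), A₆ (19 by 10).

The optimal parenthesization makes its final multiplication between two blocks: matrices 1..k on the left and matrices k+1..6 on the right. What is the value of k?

4

Adjacent pairs: A₁A₂ = 2·13·17 = 442; A₂A₃ = 13·17·10 = 2210; A₃A₄ = 17·10·2 = 340; A₄A₅ = 10·2·19 = 380; A₅A₆ = 2·19·10 = 380.
Length 3: A₁..A₃: k=1: 0+2210+2·13·10=2470; k=2: 442+0+2·17·10=782 → min 782 | A₂..A₄: k=2: 0+340+13·17·2=782; k=3: 2210+0+13·10·2=2470 → min 782 | A₃..A₅: k=3: 0+380+17·10·19=3610; k=4: 340+0+17·2·19=986 → min 986 | A₄..A₆: k=4: 0+380+10·2·10=580; k=5: 380+0+10·19·10=2280 → min 580.
Length 4: A₁..A₄: k=1: 0+782+2·13·2=834; k=2: 442+340+2·17·2=850; k=3: 782+0+2·10·2=822 → min 822 | A₂..A₅: k=2: 0+986+13·17·19=5185; k=3: 2210+380+13·10·19=5060; k=4: 782+0+13·2·19=1276 → min 1276 | A₃..A₆: k=3: 0+580+17·10·10=2280; k=4: 340+380+17·2·10=1060; k=5: 986+0+17·19·10=4216 → min 1060.
Length 5: A₁..A₅: k=1: 0+1276+2·13·19=1770; k=2: 442+986+2·17·19=2074; k=3: 782+380+2·10·19=1542; k=4: 822+0+2·2·19=898 → min 898 | A₂..A₆: k=2: 0+1060+13·17·10=3270; k=3: 2210+580+13·10·10=4090; k=4: 782+380+13·2·10=1422; k=5: 1276+0+13·19·10=3746 → min 1422.
Top-level splits: k=1: (A₁..A₁)·(A₂..A₆) → 0+1422+2·13·10 = 1682; k=2: (A₁..A₂)·(A₃..A₆) → 442+1060+2·17·10 = 1842; k=3: (A₁..A₃)·(A₄..A₆) → 782+580+2·10·10 = 1562; k=4: (A₁..A₄)·(A₅..A₆) → 822+380+2·2·10 = 1242; k=5: (A₁..A₅)·(A₆..A₆) → 898+0+2·19·10 = 1278.
Best split is after A₄, i.e. k = 4.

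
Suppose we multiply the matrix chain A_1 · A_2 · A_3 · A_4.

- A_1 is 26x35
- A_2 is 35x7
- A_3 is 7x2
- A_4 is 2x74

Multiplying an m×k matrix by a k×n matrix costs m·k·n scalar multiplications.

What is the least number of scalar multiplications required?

6158

Adjacent pairs: A_1A_2 = 26·35·7 = 6370; A_2A_3 = 35·7·2 = 490; A_3A_4 = 7·2·74 = 1036.
Length 3: A_1..A_3: k=1: 0+490+26·35·2=2310; k=2: 6370+0+26·7·2=6734 → min 2310 | A_2..A_4: k=2: 0+1036+35·7·74=19166; k=3: 490+0+35·2·74=5670 → min 5670.
Length 4: A_1..A_4: k=1: 0+5670+26·35·74=73010; k=2: 6370+1036+26·7·74=20874; k=3: 2310+0+26·2·74=6158 → min 6158.
Optimal order: ((A_1 · (A_2 · A_3)) · A_4) with cost 6158.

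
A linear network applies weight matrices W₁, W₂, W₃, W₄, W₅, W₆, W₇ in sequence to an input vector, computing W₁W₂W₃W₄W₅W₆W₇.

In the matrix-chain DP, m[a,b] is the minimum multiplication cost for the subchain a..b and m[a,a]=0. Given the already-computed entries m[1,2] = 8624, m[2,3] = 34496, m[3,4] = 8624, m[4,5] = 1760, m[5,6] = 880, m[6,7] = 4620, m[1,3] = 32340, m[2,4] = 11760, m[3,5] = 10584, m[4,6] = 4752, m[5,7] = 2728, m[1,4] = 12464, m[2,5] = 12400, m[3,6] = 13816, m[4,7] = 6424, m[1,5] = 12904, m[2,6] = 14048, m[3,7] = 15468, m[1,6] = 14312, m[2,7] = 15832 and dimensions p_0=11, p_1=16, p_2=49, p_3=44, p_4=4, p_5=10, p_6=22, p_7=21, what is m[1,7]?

m[1,7] = min over k∈[1,6] of m[1,k]+m[k+1,7]+p_{0}·p_k·p_{7}.
k=1: 0 + 15832 + 11·16·21 = 19528; k=2: 8624 + 15468 + 11·49·21 = 35411; k=3: 32340 + 6424 + 11·44·21 = 48928; k=4: 12464 + 2728 + 11·4·21 = 16116; k=5: 12904 + 4620 + 11·10·21 = 19834; k=6: 14312 + 0 + 11·22·21 = 19394.
Minimum: 16116 at k=4.

16116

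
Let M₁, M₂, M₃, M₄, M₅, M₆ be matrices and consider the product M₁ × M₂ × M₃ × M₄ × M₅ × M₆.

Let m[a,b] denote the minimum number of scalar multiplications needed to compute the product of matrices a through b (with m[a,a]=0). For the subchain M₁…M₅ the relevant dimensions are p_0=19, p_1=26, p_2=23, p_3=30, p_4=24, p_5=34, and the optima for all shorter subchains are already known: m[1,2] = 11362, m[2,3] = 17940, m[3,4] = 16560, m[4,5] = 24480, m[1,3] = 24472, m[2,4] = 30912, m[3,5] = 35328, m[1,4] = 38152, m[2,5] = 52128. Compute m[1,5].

53656

m[1,5] = min over k∈[1,4] of m[1,k]+m[k+1,5]+p_{0}·p_k·p_{5}.
k=1: 0 + 52128 + 19·26·34 = 68924; k=2: 11362 + 35328 + 19·23·34 = 61548; k=3: 24472 + 24480 + 19·30·34 = 68332; k=4: 38152 + 0 + 19·24·34 = 53656.
Minimum: 53656 at k=4.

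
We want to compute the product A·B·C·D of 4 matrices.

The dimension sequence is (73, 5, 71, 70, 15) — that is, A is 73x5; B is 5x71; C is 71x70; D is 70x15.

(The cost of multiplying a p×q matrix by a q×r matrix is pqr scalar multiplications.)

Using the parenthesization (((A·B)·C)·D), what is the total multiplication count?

465375

(A·B): 73×5 by 5×71 → 73×71, cost 73·5·71 = 25915
((A·B)·C): 73×71 by 71×70 → 73×70, cost 73·71·70 = 362810; cumulative 388725
(((A·B)·C)·D): 73×70 by 70×15 → 73×15, cost 73·70·15 = 76650; cumulative 465375
Total: 465375 scalar multiplications.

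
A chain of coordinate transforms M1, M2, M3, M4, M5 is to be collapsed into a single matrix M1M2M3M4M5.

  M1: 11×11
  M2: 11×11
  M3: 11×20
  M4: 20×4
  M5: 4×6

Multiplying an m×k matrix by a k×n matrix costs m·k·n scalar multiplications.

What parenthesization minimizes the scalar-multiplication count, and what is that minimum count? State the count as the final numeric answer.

2112

Adjacent pairs: M1M2 = 11·11·11 = 1331; M2M3 = 11·11·20 = 2420; M3M4 = 11·20·4 = 880; M4M5 = 20·4·6 = 480.
Length 3: M1..M3: k=1: 0+2420+11·11·20=4840; k=2: 1331+0+11·11·20=3751 → min 3751 | M2..M4: k=2: 0+880+11·11·4=1364; k=3: 2420+0+11·20·4=3300 → min 1364 | M3..M5: k=3: 0+480+11·20·6=1800; k=4: 880+0+11·4·6=1144 → min 1144.
Length 4: M1..M4: k=1: 0+1364+11·11·4=1848; k=2: 1331+880+11·11·4=2695; k=3: 3751+0+11·20·4=4631 → min 1848 | M2..M5: k=2: 0+1144+11·11·6=1870; k=3: 2420+480+11·20·6=4220; k=4: 1364+0+11·4·6=1628 → min 1628.
Length 5: M1..M5: k=1: 0+1628+11·11·6=2354; k=2: 1331+1144+11·11·6=3201; k=3: 3751+480+11·20·6=5551; k=4: 1848+0+11·4·6=2112 → min 2112.
Optimal parenthesization: ((M1(M2(M3M4)))M5) with cost 2112.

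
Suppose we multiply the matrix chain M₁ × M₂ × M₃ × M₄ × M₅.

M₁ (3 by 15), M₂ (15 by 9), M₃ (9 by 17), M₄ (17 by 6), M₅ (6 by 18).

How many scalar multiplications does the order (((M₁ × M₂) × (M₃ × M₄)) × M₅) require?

1809

(M₁ × M₂): 3×15 by 15×9 → 3×9, cost 3·15·9 = 405
(M₃ × M₄): 9×17 by 17×6 → 9×6, cost 9·17·6 = 918
((M₁ × M₂) × (M₃ × M₄)): 3×9 by 9×6 → 3×6, cost 3·9·6 = 162; cumulative 1485
(((M₁ × M₂) × (M₃ × M₄)) × M₅): 3×6 by 6×18 → 3×18, cost 3·6·18 = 324; cumulative 1809
Total: 1809 scalar multiplications.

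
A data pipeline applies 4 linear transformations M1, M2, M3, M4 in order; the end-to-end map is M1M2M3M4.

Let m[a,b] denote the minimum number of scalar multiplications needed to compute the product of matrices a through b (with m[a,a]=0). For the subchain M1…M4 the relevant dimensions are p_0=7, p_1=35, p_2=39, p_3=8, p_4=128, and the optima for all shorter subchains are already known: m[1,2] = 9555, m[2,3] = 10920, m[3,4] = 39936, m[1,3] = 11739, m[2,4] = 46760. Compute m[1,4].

18907

m[1,4] = min over k∈[1,3] of m[1,k]+m[k+1,4]+p_{0}·p_k·p_{4}.
k=1: 0 + 46760 + 7·35·128 = 78120; k=2: 9555 + 39936 + 7·39·128 = 84435; k=3: 11739 + 0 + 7·8·128 = 18907.
Minimum: 18907 at k=3.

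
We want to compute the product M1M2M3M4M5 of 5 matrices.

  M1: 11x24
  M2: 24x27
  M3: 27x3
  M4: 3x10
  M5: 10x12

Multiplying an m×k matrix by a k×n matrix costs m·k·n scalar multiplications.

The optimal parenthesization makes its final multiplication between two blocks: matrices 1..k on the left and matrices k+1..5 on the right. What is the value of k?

Adjacent pairs: M1M2 = 11·24·27 = 7128; M2M3 = 24·27·3 = 1944; M3M4 = 27·3·10 = 810; M4M5 = 3·10·12 = 360.
Length 3: M1..M3: k=1: 0+1944+11·24·3=2736; k=2: 7128+0+11·27·3=8019 → min 2736 | M2..M4: k=2: 0+810+24·27·10=7290; k=3: 1944+0+24·3·10=2664 → min 2664 | M3..M5: k=3: 0+360+27·3·12=1332; k=4: 810+0+27·10·12=4050 → min 1332.
Length 4: M1..M4: k=1: 0+2664+11·24·10=5304; k=2: 7128+810+11·27·10=10908; k=3: 2736+0+11·3·10=3066 → min 3066 | M2..M5: k=2: 0+1332+24·27·12=9108; k=3: 1944+360+24·3·12=3168; k=4: 2664+0+24·10·12=5544 → min 3168.
Top-level splits: k=1: (M1..M1)·(M2..M5) → 0+3168+11·24·12 = 6336; k=2: (M1..M2)·(M3..M5) → 7128+1332+11·27·12 = 12024; k=3: (M1..M3)·(M4..M5) → 2736+360+11·3·12 = 3492; k=4: (M1..M4)·(M5..M5) → 3066+0+11·10·12 = 4386.
Best split is after M3, i.e. k = 3.

3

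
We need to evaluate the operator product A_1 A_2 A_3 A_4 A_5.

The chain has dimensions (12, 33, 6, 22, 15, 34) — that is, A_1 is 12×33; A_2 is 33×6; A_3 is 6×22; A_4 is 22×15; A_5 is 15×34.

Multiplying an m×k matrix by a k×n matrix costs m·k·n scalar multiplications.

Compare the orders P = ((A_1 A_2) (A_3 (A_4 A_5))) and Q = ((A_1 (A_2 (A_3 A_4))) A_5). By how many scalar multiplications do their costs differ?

3522

Order P = ((A_1 A_2) (A_3 (A_4 A_5))): (A_1 A_2): 12×33 by 33×6 → 12×6, cost 12·33·6 = 2376; (A_4 A_5): 22×15 by 15×34 → 22×34, cost 22·15·34 = 11220; (A_3 (A_4 A_5)): 6×22 by 22×34 → 6×34, cost 6·22·34 = 4488; cumulative 15708; ((A_1 A_2) (A_3 (A_4 A_5))): 12×6 by 6×34 → 12×34, cost 12·6·34 = 2448; cumulative 20532. Total 20532.
Order Q = ((A_1 (A_2 (A_3 A_4))) A_5): (A_3 A_4): 6×22 by 22×15 → 6×15, cost 6·22·15 = 1980; (A_2 (A_3 A_4)): 33×6 by 6×15 → 33×15, cost 33·6·15 = 2970; cumulative 4950; (A_1 (A_2 (A_3 A_4))): 12×33 by 33×15 → 12×15, cost 12·33·15 = 5940; cumulative 10890; ((A_1 (A_2 (A_3 A_4))) A_5): 12×15 by 15×34 → 12×34, cost 12·15·34 = 6120; cumulative 17010. Total 17010.
Difference: |20532 − 17010| = 3522.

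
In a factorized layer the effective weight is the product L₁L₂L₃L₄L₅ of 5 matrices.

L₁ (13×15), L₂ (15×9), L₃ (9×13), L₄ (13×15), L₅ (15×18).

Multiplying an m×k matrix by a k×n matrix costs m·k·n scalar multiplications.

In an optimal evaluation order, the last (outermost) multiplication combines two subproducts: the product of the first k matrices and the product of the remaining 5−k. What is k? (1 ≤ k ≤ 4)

2

Adjacent pairs: L₁L₂ = 13·15·9 = 1755; L₂L₃ = 15·9·13 = 1755; L₃L₄ = 9·13·15 = 1755; L₄L₅ = 13·15·18 = 3510.
Length 3: L₁..L₃: k=1: 0+1755+13·15·13=4290; k=2: 1755+0+13·9·13=3276 → min 3276 | L₂..L₄: k=2: 0+1755+15·9·15=3780; k=3: 1755+0+15·13·15=4680 → min 3780 | L₃..L₅: k=3: 0+3510+9·13·18=5616; k=4: 1755+0+9·15·18=4185 → min 4185.
Length 4: L₁..L₄: k=1: 0+3780+13·15·15=6705; k=2: 1755+1755+13·9·15=5265; k=3: 3276+0+13·13·15=5811 → min 5265 | L₂..L₅: k=2: 0+4185+15·9·18=6615; k=3: 1755+3510+15·13·18=8775; k=4: 3780+0+15·15·18=7830 → min 6615.
Top-level splits: k=1: (L₁..L₁)·(L₂..L₅) → 0+6615+13·15·18 = 10125; k=2: (L₁..L₂)·(L₃..L₅) → 1755+4185+13·9·18 = 8046; k=3: (L₁..L₃)·(L₄..L₅) → 3276+3510+13·13·18 = 9828; k=4: (L₁..L₄)·(L₅..L₅) → 5265+0+13·15·18 = 8775.
Best split is after L₂, i.e. k = 2.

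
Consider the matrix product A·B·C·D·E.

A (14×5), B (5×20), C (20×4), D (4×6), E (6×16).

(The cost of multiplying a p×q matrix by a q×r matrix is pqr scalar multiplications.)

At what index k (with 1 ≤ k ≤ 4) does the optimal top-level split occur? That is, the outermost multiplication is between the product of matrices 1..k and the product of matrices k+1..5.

3

Adjacent pairs: AB = 14·5·20 = 1400; BC = 5·20·4 = 400; CD = 20·4·6 = 480; DE = 4·6·16 = 384.
Length 3: A..C: k=1: 0+400+14·5·4=680; k=2: 1400+0+14·20·4=2520 → min 680 | B..D: k=2: 0+480+5·20·6=1080; k=3: 400+0+5·4·6=520 → min 520 | C..E: k=3: 0+384+20·4·16=1664; k=4: 480+0+20·6·16=2400 → min 1664.
Length 4: A..D: k=1: 0+520+14·5·6=940; k=2: 1400+480+14·20·6=3560; k=3: 680+0+14·4·6=1016 → min 940 | B..E: k=2: 0+1664+5·20·16=3264; k=3: 400+384+5·4·16=1104; k=4: 520+0+5·6·16=1000 → min 1000.
Top-level splits: k=1: (A..A)·(B..E) → 0+1000+14·5·16 = 2120; k=2: (A..B)·(C..E) → 1400+1664+14·20·16 = 7544; k=3: (A..C)·(D..E) → 680+384+14·4·16 = 1960; k=4: (A..D)·(E..E) → 940+0+14·6·16 = 2284.
Best split is after C, i.e. k = 3.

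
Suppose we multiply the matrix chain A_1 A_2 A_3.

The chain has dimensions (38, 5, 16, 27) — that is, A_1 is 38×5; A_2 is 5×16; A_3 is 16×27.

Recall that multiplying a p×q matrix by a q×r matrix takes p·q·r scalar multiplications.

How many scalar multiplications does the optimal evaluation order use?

Order (A_1 (A_2 A_3)): (A_2 A_3): 5×16 by 16×27 → 5×27, cost 5·16·27 = 2160; (A_1 (A_2 A_3)): 38×5 by 5×27 → 38×27, cost 38·5·27 = 5130; cumulative 7290. Total 7290.
Order ((A_1 A_2) A_3): (A_1 A_2): 38×5 by 5×16 → 38×16, cost 38·5·16 = 3040; ((A_1 A_2) A_3): 38×16 by 16×27 → 38×27, cost 38·16·27 = 16416; cumulative 19456. Total 19456.
Minimum: 7290.

7290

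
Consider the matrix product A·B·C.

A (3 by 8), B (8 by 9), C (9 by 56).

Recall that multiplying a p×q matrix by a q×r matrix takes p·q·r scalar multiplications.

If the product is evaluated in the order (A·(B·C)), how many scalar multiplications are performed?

5376

(B·C): 8×9 by 9×56 → 8×56, cost 8·9·56 = 4032
(A·(B·C)): 3×8 by 8×56 → 3×56, cost 3·8·56 = 1344; cumulative 5376
Total: 5376 scalar multiplications.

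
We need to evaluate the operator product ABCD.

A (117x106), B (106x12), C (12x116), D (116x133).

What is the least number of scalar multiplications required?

Adjacent pairs: AB = 117·106·12 = 148824; BC = 106·12·116 = 147552; CD = 12·116·133 = 185136.
Length 3: A..C: k=1: 0+147552+117·106·116=1586184; k=2: 148824+0+117·12·116=311688 → min 311688 | B..D: k=2: 0+185136+106·12·133=354312; k=3: 147552+0+106·116·133=1782920 → min 354312.
Length 4: A..D: k=1: 0+354312+117·106·133=2003778; k=2: 148824+185136+117·12·133=520692; k=3: 311688+0+117·116·133=2116764 → min 520692.
Optimal order: ((AB)(CD)) with cost 520692.

520692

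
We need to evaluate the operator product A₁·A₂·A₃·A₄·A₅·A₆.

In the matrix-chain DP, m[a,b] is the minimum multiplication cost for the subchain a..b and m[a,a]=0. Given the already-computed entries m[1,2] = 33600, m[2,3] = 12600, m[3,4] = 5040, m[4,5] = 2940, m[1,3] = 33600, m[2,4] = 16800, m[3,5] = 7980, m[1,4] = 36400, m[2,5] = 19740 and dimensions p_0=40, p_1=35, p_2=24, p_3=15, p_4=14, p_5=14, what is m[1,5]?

m[1,5] = min over k∈[1,4] of m[1,k]+m[k+1,5]+p_{0}·p_k·p_{5}.
k=1: 0 + 19740 + 40·35·14 = 39340; k=2: 33600 + 7980 + 40·24·14 = 55020; k=3: 33600 + 2940 + 40·15·14 = 44940; k=4: 36400 + 0 + 40·14·14 = 44240.
Minimum: 39340 at k=1.

39340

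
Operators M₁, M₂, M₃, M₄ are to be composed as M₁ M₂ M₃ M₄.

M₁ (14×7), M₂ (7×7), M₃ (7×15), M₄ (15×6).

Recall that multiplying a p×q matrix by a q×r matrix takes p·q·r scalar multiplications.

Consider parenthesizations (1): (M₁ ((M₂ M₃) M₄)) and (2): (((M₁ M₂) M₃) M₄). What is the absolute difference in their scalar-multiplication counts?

Order (1) = (M₁ ((M₂ M₃) M₄)): (M₂ M₃): 7×7 by 7×15 → 7×15, cost 7·7·15 = 735; ((M₂ M₃) M₄): 7×15 by 15×6 → 7×6, cost 7·15·6 = 630; cumulative 1365; (M₁ ((M₂ M₃) M₄)): 14×7 by 7×6 → 14×6, cost 14·7·6 = 588; cumulative 1953. Total 1953.
Order (2) = (((M₁ M₂) M₃) M₄): (M₁ M₂): 14×7 by 7×7 → 14×7, cost 14·7·7 = 686; ((M₁ M₂) M₃): 14×7 by 7×15 → 14×15, cost 14·7·15 = 1470; cumulative 2156; (((M₁ M₂) M₃) M₄): 14×15 by 15×6 → 14×6, cost 14·15·6 = 1260; cumulative 3416. Total 3416.
Difference: |1953 − 3416| = 1463.

1463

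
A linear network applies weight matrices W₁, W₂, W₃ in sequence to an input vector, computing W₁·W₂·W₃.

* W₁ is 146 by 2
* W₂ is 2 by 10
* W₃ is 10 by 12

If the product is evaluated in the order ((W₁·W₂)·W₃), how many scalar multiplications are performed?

20440

(W₁·W₂): 146×2 by 2×10 → 146×10, cost 146·2·10 = 2920
((W₁·W₂)·W₃): 146×10 by 10×12 → 146×12, cost 146·10·12 = 17520; cumulative 20440
Total: 20440 scalar multiplications.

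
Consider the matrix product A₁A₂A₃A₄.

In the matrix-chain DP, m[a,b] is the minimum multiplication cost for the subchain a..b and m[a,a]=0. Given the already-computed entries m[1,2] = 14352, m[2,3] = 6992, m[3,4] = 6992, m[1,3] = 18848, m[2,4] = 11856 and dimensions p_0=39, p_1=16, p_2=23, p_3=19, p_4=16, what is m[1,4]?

m[1,4] = min over k∈[1,3] of m[1,k]+m[k+1,4]+p_{0}·p_k·p_{4}.
k=1: 0 + 11856 + 39·16·16 = 21840; k=2: 14352 + 6992 + 39·23·16 = 35696; k=3: 18848 + 0 + 39·19·16 = 30704.
Minimum: 21840 at k=1.

21840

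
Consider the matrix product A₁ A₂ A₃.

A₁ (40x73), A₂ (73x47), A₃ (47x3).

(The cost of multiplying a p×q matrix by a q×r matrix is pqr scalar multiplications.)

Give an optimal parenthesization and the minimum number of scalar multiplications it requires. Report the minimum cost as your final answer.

(A₁ (A₂ A₃)): cost 19053.
((A₁ A₂) A₃): cost 142880.
Optimal: (A₁ (A₂ A₃)) with cost 19053.

19053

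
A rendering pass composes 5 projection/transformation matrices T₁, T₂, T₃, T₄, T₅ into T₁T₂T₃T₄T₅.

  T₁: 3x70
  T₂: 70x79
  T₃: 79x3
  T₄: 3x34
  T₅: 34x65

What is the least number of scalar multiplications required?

24156

Adjacent pairs: T₁T₂ = 3·70·79 = 16590; T₂T₃ = 70·79·3 = 16590; T₃T₄ = 79·3·34 = 8058; T₄T₅ = 3·34·65 = 6630.
Length 3: T₁..T₃: k=1: 0+16590+3·70·3=17220; k=2: 16590+0+3·79·3=17301 → min 17220 | T₂..T₄: k=2: 0+8058+70·79·34=196078; k=3: 16590+0+70·3·34=23730 → min 23730 | T₃..T₅: k=3: 0+6630+79·3·65=22035; k=4: 8058+0+79·34·65=182648 → min 22035.
Length 4: T₁..T₄: k=1: 0+23730+3·70·34=30870; k=2: 16590+8058+3·79·34=32706; k=3: 17220+0+3·3·34=17526 → min 17526 | T₂..T₅: k=2: 0+22035+70·79·65=381485; k=3: 16590+6630+70·3·65=36870; k=4: 23730+0+70·34·65=178430 → min 36870.
Length 5: T₁..T₅: k=1: 0+36870+3·70·65=50520; k=2: 16590+22035+3·79·65=54030; k=3: 17220+6630+3·3·65=24435; k=4: 17526+0+3·34·65=24156 → min 24156.
Optimal order: (((T₁(T₂T₃))T₄)T₅) with cost 24156.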